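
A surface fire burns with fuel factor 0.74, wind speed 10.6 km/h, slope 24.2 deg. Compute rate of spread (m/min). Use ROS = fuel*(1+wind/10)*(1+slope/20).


Formula: ROS = fuel * (1 + wind/10) * (1 + slope/20)
Wind factor = 1 + 10.6/10 = 2.06
Slope factor = 1 + 24.2/20 = 2.21
ROS = 0.74 * 2.06 * 2.21 = 3.37 m/min

3.37


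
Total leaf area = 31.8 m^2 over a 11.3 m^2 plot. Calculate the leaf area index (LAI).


Formula: LAI = total leaf area / ground area  (dimensionless)
LAI = 31.8 m^2 / 11.3 m^2
LAI = 2.81

2.81


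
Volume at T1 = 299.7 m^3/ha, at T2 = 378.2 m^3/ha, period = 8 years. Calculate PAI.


Formula: PAI = (V_T2 - V_T1) / (T2 - T1)
Volume increment = 378.2 - 299.7 = 78.5 m^3/ha
PAI = 78.5 / 8 = 9.81 m^3/ha/year

9.81


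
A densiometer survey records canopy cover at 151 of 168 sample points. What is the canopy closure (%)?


Formula: Canopy closure = covered points / total points * 100
Closure = 151 / 168 * 100
Closure = 0.8988 * 100 = 89.9%

89.9


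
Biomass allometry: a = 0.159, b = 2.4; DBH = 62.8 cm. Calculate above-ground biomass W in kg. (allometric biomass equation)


Formula: W = a * DBH^b  (allometric power law)
DBH^b = 62.8^2.4 = 20658.7074
W = 0.159 * 20658.7074 = 3284.7 kg

3284.7


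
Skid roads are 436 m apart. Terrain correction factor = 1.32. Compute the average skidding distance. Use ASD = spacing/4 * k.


Formula: ASD = (spacing / 4) * correction
Uncorrected distance = spacing / 4 = 436 / 4 = 109 m
ASD = 109 * 1.32 = 144 m

144


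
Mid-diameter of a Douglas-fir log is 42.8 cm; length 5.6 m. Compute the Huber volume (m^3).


Huber: V = Am * L,  Am = pi*(Dm/200)^2
Am = pi*(42.8/200)^2 = 0.143872 m^2
V = 0.143872*5.6 = 0.8057 m^3

0.8057


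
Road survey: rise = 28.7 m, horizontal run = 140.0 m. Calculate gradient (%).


Formula: Gradient = rise / run * 100
Gradient = 28.7 / 140.0 * 100 = 20.5%

20.5


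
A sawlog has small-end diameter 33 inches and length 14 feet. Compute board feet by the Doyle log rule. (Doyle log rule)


Doyle: BF = (D - 4)^2 * L / 16
Adjusted diameter = 33 - 4 = 29 in
(D-4)^2 = 29^2 = 841
BF = 841 * 14 / 16 = 736 BF

736


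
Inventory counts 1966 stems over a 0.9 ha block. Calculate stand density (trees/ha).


Formula: Stand Density = N_trees / Area_ha
Density = 1966 trees / 0.9 ha
Density = 2184 trees/ha

2184


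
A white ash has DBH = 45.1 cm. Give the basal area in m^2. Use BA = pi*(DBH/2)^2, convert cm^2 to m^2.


Formula: BA = pi * (DBH/2)^2 / 10000  (cm^2 to m^2)
Radius = DBH/2 = 45.1/2 = 22.55 cm
BA = pi * 22.55^2 / 10000
   = 1597.5077 cm^2 / 10000
   = 0.1598 m^2

0.1598


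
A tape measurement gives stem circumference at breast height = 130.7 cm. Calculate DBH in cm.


Formula: DBH = C / pi
DBH = 130.7 / pi
pi = 3.14159...
DBH = 41.6 cm

41.6


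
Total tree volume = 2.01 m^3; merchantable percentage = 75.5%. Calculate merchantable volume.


Formula: MV = V_total * (merchantable_pct / 100)
Merchantable fraction = 75.5% / 100 = 0.755
MV = 2.01 m^3 * 0.755 = 1.518 m^3

1.518


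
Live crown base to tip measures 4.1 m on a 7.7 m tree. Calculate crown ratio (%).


Formula: Crown Ratio = (Crown Length / Total Height) * 100
CR = (4.1 m / 7.7 m) * 100
CR = 0.5325 * 100 = 53.2%

53.2


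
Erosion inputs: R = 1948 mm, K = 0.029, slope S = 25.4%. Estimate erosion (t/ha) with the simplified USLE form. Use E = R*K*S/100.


Formula: E = R * K * S / 100  (simplified USLE)
R * K = 1948 * 0.029 = 56.492
E = 56.492 * 25.4 / 100 = 14.35 t/ha

14.35


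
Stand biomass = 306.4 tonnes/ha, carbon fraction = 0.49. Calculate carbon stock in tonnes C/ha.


Formula: Carbon Stock = Biomass * Carbon Fraction
C = 306.4 t/ha * 0.49
C = 150.1 t C/ha

150.1


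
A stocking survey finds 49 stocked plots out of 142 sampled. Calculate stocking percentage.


Formula: Stocking % = stocked plots / total plots * 100
Stocking = 49 / 142 * 100
Stocking = 0.3451 * 100 = 34.5%

34.5


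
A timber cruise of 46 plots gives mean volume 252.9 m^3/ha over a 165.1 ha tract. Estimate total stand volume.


Formula: Total Volume = Mean Volume per ha * Total Area
Total Volume = 252.9 m^3/ha * 165.1 ha
Total Volume = 41754 m^3

41754


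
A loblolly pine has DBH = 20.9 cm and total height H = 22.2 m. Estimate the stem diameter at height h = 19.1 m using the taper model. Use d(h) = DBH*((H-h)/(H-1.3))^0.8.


Taper: d(h) = DBH * ((H - h) / (H - 1.3))^0.8
Numerator = H - h = 22.2 - 19.1 = 3.1 m
Denominator = H - 1.3 = 22.2 - 1.3 = 20.9 m
Ratio = 3.1 / 20.9 = 0.14833
d = 20.9 * 0.14833^0.8 = 4.5 cm

4.5


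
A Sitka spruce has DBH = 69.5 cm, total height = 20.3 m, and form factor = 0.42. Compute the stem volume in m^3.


Formula: V = pi * (DBH/200)^2 * H * ff
Radius = DBH/200 = 69.5/200 = 0.3475 m
Radius^2 = 0.3475^2 = 0.12075625 m^2
V = pi * 0.12075625 * 20.3 * 0.42
V = 3.234 m^3

3.234


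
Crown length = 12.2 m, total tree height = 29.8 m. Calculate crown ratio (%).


Formula: Crown Ratio = (Crown Length / Total Height) * 100
CR = (12.2 m / 29.8 m) * 100
CR = 0.4094 * 100 = 40.9%

40.9


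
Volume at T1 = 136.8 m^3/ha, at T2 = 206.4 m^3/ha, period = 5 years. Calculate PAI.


Formula: PAI = (V_T2 - V_T1) / (T2 - T1)
Volume increment = 206.4 - 136.8 = 69.6 m^3/ha
PAI = 69.6 / 5 = 13.92 m^3/ha/year

13.92


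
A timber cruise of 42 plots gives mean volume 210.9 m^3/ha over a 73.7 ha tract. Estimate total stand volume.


Formula: Total Volume = Mean Volume per ha * Total Area
Total Volume = 210.9 m^3/ha * 73.7 ha
Total Volume = 15543 m^3

15543


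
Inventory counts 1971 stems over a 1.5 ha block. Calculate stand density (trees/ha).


Formula: Stand Density = N_trees / Area_ha
Density = 1971 trees / 1.5 ha
Density = 1314 trees/ha

1314


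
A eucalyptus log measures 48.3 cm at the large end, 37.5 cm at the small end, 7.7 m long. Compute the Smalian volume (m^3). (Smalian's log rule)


Smalian: V = (A1 + A2)/2 * L,  A = pi*(D/200)^2
A1 = pi*(48.3/200)^2 = 0.183225 m^2
A2 = pi*(37.5/200)^2 = 0.110447 m^2
V = (0.183225+0.110447)/2*7.7 = 1.1306 m^3

1.1306


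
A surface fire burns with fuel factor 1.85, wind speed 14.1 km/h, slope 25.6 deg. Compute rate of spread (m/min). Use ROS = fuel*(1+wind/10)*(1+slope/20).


Formula: ROS = fuel * (1 + wind/10) * (1 + slope/20)
Wind factor = 1 + 14.1/10 = 2.41
Slope factor = 1 + 25.6/20 = 2.28
ROS = 1.85 * 2.41 * 2.28 = 10.17 m/min

10.17


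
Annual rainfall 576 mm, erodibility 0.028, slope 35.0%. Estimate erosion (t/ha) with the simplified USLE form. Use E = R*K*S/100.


Formula: E = R * K * S / 100  (simplified USLE)
R * K = 576 * 0.028 = 16.128
E = 16.128 * 35.0 / 100 = 5.64 t/ha

5.64


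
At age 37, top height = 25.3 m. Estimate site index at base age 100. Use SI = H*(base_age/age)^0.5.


Formula: SI = H_dom * (base_age / age)^0.5
Age ratio = 100 / 37 = 2.7027
sqrt(age_ratio) = 1.64399
SI = 25.3 * 1.64399 = 41.6 m

41.6


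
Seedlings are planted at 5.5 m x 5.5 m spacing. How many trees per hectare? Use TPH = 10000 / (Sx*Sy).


Formula: TPH = 10000 m^2/ha / (spacing_x * spacing_y)
Area per tree = 5.5 m * 5.5 m = 30.25 m^2
TPH = 10000 / 30.25 = 331 trees/ha

331


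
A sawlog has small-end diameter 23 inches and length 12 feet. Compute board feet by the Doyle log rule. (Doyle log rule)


Doyle: BF = (D - 4)^2 * L / 16
Adjusted diameter = 23 - 4 = 19 in
(D-4)^2 = 19^2 = 361
BF = 361 * 12 / 16 = 271 BF

271


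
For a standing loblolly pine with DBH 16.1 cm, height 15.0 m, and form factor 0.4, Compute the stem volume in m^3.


Formula: V = pi * (DBH/200)^2 * H * ff
Radius = DBH/200 = 16.1/200 = 0.0805 m
Radius^2 = 0.0805^2 = 0.00648025 m^2
V = pi * 0.00648025 * 15.0 * 0.4
V = 0.122 m^3

0.122


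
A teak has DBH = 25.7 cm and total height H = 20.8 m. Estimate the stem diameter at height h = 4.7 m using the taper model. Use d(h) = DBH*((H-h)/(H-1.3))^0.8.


Taper: d(h) = DBH * ((H - h) / (H - 1.3))^0.8
Numerator = H - h = 20.8 - 4.7 = 16.1 m
Denominator = H - 1.3 = 20.8 - 1.3 = 19.5 m
Ratio = 16.1 / 19.5 = 0.82564
d = 25.7 * 0.82564^0.8 = 22.0 cm

22.0


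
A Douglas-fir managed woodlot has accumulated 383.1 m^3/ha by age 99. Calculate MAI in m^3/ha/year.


Formula: MAI = Total Volume / Stand Age
MAI = 383.1 m^3/ha / 99 years
MAI = 3.87 m^3/ha/year

3.87


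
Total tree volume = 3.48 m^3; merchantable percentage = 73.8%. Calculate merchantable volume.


Formula: MV = V_total * (merchantable_pct / 100)
Merchantable fraction = 73.8% / 100 = 0.738
MV = 3.48 m^3 * 0.738 = 2.568 m^3

2.568


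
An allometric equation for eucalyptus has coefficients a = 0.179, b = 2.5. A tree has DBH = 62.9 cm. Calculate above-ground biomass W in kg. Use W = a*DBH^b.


Formula: W = a * DBH^b  (allometric power law)
DBH^b = 62.9^2.5 = 31378.0979
W = 0.179 * 31378.0979 = 5616.7 kg

5616.7


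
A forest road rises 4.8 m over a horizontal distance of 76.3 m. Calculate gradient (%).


Formula: Gradient = rise / run * 100
Gradient = 4.8 / 76.3 * 100 = 6.3%

6.3


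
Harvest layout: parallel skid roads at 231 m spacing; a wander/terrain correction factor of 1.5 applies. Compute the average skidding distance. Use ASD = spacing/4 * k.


Formula: ASD = (spacing / 4) * correction
Uncorrected distance = spacing / 4 = 231 / 4 = 57.75 m
ASD = 57.75 * 1.5 = 87 m

87


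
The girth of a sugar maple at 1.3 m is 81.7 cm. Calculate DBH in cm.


Formula: DBH = C / pi
DBH = 81.7 / pi
pi = 3.14159...
DBH = 26.0 cm

26.0


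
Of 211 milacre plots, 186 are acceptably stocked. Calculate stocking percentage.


Formula: Stocking % = stocked plots / total plots * 100
Stocking = 186 / 211 * 100
Stocking = 0.8815 * 100 = 88.2%

88.2


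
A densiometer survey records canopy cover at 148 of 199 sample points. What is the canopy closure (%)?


Formula: Canopy closure = covered points / total points * 100
Closure = 148 / 199 * 100
Closure = 0.7437 * 100 = 74.4%

74.4


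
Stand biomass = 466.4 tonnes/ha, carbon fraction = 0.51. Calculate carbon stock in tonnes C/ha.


Formula: Carbon Stock = Biomass * Carbon Fraction
C = 466.4 t/ha * 0.51
C = 237.9 t C/ha

237.9


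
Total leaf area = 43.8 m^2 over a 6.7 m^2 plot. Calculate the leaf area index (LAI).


Formula: LAI = total leaf area / ground area  (dimensionless)
LAI = 43.8 m^2 / 6.7 m^2
LAI = 6.54

6.54


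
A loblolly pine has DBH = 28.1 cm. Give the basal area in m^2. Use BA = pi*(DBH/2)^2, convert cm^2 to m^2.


Formula: BA = pi * (DBH/2)^2 / 10000  (cm^2 to m^2)
Radius = DBH/2 = 28.1/2 = 14.05 cm
BA = pi * 14.05^2 / 10000
   = 620.1582 cm^2 / 10000
   = 0.062 m^2

0.062


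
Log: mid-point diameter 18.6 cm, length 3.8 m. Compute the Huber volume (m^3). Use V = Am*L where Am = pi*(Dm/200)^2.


Huber: V = Am * L,  Am = pi*(Dm/200)^2
Am = pi*(18.6/200)^2 = 0.027172 m^2
V = 0.027172*3.8 = 0.1033 m^3

0.1033


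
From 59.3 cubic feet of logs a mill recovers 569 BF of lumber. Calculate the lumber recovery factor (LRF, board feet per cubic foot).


Formula: LRF = Lumber Output (BF) / Log Input (ft^3)
LRF = 569 BF / 59.3 ft^3
LRF = 9.6 BF/ft^3

9.6


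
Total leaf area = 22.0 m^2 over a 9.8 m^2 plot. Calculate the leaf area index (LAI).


Formula: LAI = total leaf area / ground area  (dimensionless)
LAI = 22.0 m^2 / 9.8 m^2
LAI = 2.24

2.24


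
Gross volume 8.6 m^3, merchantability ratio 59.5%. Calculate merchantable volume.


Formula: MV = V_total * (merchantable_pct / 100)
Merchantable fraction = 59.5% / 100 = 0.595
MV = 8.6 m^3 * 0.595 = 5.117 m^3

5.117


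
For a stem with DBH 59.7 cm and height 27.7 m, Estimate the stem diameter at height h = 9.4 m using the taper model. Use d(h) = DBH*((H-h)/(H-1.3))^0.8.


Taper: d(h) = DBH * ((H - h) / (H - 1.3))^0.8
Numerator = H - h = 27.7 - 9.4 = 18.3 m
Denominator = H - 1.3 = 27.7 - 1.3 = 26.4 m
Ratio = 18.3 / 26.4 = 0.69318
d = 59.7 * 0.69318^0.8 = 44.5 cm

44.5


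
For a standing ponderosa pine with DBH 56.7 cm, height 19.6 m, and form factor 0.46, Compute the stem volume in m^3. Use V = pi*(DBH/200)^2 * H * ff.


Formula: V = pi * (DBH/200)^2 * H * ff
Radius = DBH/200 = 56.7/200 = 0.2835 m
Radius^2 = 0.2835^2 = 0.08037225 m^2
V = pi * 0.08037225 * 19.6 * 0.46
V = 2.277 m^3

2.277


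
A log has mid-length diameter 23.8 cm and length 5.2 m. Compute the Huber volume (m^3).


Huber: V = Am * L,  Am = pi*(Dm/200)^2
Am = pi*(23.8/200)^2 = 0.044488 m^2
V = 0.044488*5.2 = 0.2313 m^3

0.2313


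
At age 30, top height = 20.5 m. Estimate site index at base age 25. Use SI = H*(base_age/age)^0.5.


Formula: SI = H_dom * (base_age / age)^0.5
Age ratio = 25 / 30 = 0.83333
sqrt(age_ratio) = 0.91287
SI = 20.5 * 0.91287 = 18.7 m

18.7


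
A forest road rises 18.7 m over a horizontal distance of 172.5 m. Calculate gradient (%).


Formula: Gradient = rise / run * 100
Gradient = 18.7 / 172.5 * 100 = 10.8%

10.8


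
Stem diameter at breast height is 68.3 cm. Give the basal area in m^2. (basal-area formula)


Formula: BA = pi * (DBH/2)^2 / 10000  (cm^2 to m^2)
Radius = DBH/2 = 68.3/2 = 34.15 cm
BA = pi * 34.15^2 / 10000
   = 3663.796 cm^2 / 10000
   = 0.3664 m^2

0.3664


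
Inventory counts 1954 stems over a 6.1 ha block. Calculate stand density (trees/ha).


Formula: Stand Density = N_trees / Area_ha
Density = 1954 trees / 6.1 ha
Density = 320 trees/ha

320


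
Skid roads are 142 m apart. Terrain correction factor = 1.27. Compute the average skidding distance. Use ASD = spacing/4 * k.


Formula: ASD = (spacing / 4) * correction
Uncorrected distance = spacing / 4 = 142 / 4 = 35.5 m
ASD = 35.5 * 1.27 = 45 m

45


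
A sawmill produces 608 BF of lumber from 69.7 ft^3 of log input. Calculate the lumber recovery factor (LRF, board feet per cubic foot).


Formula: LRF = Lumber Output (BF) / Log Input (ft^3)
LRF = 608 BF / 69.7 ft^3
LRF = 8.72 BF/ft^3

8.72


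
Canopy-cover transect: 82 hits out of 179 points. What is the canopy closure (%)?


Formula: Canopy closure = covered points / total points * 100
Closure = 82 / 179 * 100
Closure = 0.4581 * 100 = 45.8%

45.8


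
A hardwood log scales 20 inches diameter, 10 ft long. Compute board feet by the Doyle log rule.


Doyle: BF = (D - 4)^2 * L / 16
Adjusted diameter = 20 - 4 = 16 in
(D-4)^2 = 16^2 = 256
BF = 256 * 10 / 16 = 160 BF

160


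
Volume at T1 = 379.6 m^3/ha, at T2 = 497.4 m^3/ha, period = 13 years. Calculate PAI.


Formula: PAI = (V_T2 - V_T1) / (T2 - T1)
Volume increment = 497.4 - 379.6 = 117.8 m^3/ha
PAI = 117.8 / 13 = 9.06 m^3/ha/year

9.06


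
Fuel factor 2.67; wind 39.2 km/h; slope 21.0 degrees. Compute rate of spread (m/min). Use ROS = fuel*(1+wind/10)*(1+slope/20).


Formula: ROS = fuel * (1 + wind/10) * (1 + slope/20)
Wind factor = 1 + 39.2/10 = 4.92
Slope factor = 1 + 21.0/20 = 2.05
ROS = 2.67 * 4.92 * 2.05 = 26.93 m/min

26.93


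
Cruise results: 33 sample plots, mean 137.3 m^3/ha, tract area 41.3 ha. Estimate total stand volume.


Formula: Total Volume = Mean Volume per ha * Total Area
Total Volume = 137.3 m^3/ha * 41.3 ha
Total Volume = 5670 m^3

5670


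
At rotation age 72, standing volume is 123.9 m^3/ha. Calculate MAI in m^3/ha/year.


Formula: MAI = Total Volume / Stand Age
MAI = 123.9 m^3/ha / 72 years
MAI = 1.72 m^3/ha/year

1.72


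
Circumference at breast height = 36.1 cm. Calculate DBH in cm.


Formula: DBH = C / pi
DBH = 36.1 / pi
pi = 3.14159...
DBH = 11.5 cm

11.5


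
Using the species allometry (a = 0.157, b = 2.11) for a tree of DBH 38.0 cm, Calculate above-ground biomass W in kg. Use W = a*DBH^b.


Formula: W = a * DBH^b  (allometric power law)
DBH^b = 38.0^2.11 = 2154.4846
W = 0.157 * 2154.4846 = 338.3 kg

338.3


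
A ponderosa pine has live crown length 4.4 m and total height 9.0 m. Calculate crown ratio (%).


Formula: Crown Ratio = (Crown Length / Total Height) * 100
CR = (4.4 m / 9.0 m) * 100
CR = 0.4889 * 100 = 48.9%

48.9


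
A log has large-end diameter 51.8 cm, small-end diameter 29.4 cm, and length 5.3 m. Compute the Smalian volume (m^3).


Smalian: V = (A1 + A2)/2 * L,  A = pi*(D/200)^2
A1 = pi*(51.8/200)^2 = 0.210741 m^2
A2 = pi*(29.4/200)^2 = 0.067887 m^2
V = (0.210741+0.067887)/2*5.3 = 0.7384 m^3

0.7384


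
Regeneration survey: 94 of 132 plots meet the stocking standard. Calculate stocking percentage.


Formula: Stocking % = stocked plots / total plots * 100
Stocking = 94 / 132 * 100
Stocking = 0.7121 * 100 = 71.2%

71.2


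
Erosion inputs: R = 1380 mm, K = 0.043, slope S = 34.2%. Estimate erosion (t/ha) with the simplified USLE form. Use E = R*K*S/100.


Formula: E = R * K * S / 100  (simplified USLE)
R * K = 1380 * 0.043 = 59.34
E = 59.34 * 34.2 / 100 = 20.29 t/ha

20.29


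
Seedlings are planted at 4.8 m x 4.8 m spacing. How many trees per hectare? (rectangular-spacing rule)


Formula: TPH = 10000 m^2/ha / (spacing_x * spacing_y)
Area per tree = 4.8 m * 4.8 m = 23.04 m^2
TPH = 10000 / 23.04 = 434 trees/ha

434


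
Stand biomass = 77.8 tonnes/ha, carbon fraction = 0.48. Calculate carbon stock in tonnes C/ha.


Formula: Carbon Stock = Biomass * Carbon Fraction
C = 77.8 t/ha * 0.48
C = 37.3 t C/ha

37.3


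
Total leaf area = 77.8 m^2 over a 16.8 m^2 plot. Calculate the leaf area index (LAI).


Formula: LAI = total leaf area / ground area  (dimensionless)
LAI = 77.8 m^2 / 16.8 m^2
LAI = 4.63

4.63


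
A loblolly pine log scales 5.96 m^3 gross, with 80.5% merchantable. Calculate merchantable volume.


Formula: MV = V_total * (merchantable_pct / 100)
Merchantable fraction = 80.5% / 100 = 0.805
MV = 5.96 m^3 * 0.805 = 4.798 m^3

4.798


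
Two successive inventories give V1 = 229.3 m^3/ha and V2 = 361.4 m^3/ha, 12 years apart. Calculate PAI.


Formula: PAI = (V_T2 - V_T1) / (T2 - T1)
Volume increment = 361.4 - 229.3 = 132.1 m^3/ha
PAI = 132.1 / 12 = 11.01 m^3/ha/year

11.01


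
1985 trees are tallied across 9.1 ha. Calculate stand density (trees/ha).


Formula: Stand Density = N_trees / Area_ha
Density = 1985 trees / 9.1 ha
Density = 218 trees/ha

218


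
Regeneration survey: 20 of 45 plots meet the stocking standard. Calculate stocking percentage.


Formula: Stocking % = stocked plots / total plots * 100
Stocking = 20 / 45 * 100
Stocking = 0.4444 * 100 = 44.4%

44.4


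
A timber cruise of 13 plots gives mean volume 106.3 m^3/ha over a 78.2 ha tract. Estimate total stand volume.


Formula: Total Volume = Mean Volume per ha * Total Area
Total Volume = 106.3 m^3/ha * 78.2 ha
Total Volume = 8313 m^3

8313


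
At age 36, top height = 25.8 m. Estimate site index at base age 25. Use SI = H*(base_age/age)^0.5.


Formula: SI = H_dom * (base_age / age)^0.5
Age ratio = 25 / 36 = 0.69444
sqrt(age_ratio) = 0.83333
SI = 25.8 * 0.83333 = 21.5 m

21.5


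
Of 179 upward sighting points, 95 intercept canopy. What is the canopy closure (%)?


Formula: Canopy closure = covered points / total points * 100
Closure = 95 / 179 * 100
Closure = 0.5307 * 100 = 53.1%

53.1


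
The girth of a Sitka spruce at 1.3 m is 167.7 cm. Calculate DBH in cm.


Formula: DBH = C / pi
DBH = 167.7 / pi
pi = 3.14159...
DBH = 53.4 cm

53.4


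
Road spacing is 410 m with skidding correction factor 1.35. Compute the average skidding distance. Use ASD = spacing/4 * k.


Formula: ASD = (spacing / 4) * correction
Uncorrected distance = spacing / 4 = 410 / 4 = 102.5 m
ASD = 102.5 * 1.35 = 138 m

138


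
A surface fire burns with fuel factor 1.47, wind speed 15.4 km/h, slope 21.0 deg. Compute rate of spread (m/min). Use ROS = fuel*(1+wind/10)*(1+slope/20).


Formula: ROS = fuel * (1 + wind/10) * (1 + slope/20)
Wind factor = 1 + 15.4/10 = 2.54
Slope factor = 1 + 21.0/20 = 2.05
ROS = 1.47 * 2.54 * 2.05 = 7.65 m/min

7.65


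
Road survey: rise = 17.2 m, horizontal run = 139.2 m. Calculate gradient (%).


Formula: Gradient = rise / run * 100
Gradient = 17.2 / 139.2 * 100 = 12.4%

12.4


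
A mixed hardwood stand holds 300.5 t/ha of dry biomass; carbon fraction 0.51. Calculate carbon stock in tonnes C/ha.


Formula: Carbon Stock = Biomass * Carbon Fraction
C = 300.5 t/ha * 0.51
C = 153.3 t C/ha

153.3


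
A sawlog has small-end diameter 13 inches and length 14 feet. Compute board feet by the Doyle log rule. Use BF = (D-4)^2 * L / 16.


Doyle: BF = (D - 4)^2 * L / 16
Adjusted diameter = 13 - 4 = 9 in
(D-4)^2 = 9^2 = 81
BF = 81 * 14 / 16 = 71 BF

71


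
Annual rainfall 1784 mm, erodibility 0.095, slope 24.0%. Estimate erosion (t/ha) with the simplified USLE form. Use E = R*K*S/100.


Formula: E = R * K * S / 100  (simplified USLE)
R * K = 1784 * 0.095 = 169.48
E = 169.48 * 24.0 / 100 = 40.68 t/ha

40.68


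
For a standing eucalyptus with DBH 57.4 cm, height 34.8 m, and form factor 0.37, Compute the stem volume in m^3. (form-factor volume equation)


Formula: V = pi * (DBH/200)^2 * H * ff
Radius = DBH/200 = 57.4/200 = 0.287 m
Radius^2 = 0.287^2 = 0.082369 m^2
V = pi * 0.082369 * 34.8 * 0.37
V = 3.332 m^3

3.332


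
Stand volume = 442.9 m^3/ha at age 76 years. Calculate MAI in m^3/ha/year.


Formula: MAI = Total Volume / Stand Age
MAI = 442.9 m^3/ha / 76 years
MAI = 5.83 m^3/ha/year

5.83


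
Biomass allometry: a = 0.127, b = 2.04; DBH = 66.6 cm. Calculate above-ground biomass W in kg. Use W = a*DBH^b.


Formula: W = a * DBH^b  (allometric power law)
DBH^b = 66.6^2.04 = 5246.7144
W = 0.127 * 5246.7144 = 666.3 kg

666.3


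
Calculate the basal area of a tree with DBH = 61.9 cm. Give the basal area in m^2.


Formula: BA = pi * (DBH/2)^2 / 10000  (cm^2 to m^2)
Radius = DBH/2 = 61.9/2 = 30.95 cm
BA = pi * 30.95^2 / 10000
   = 3009.3395 cm^2 / 10000
   = 0.3009 m^2

0.3009


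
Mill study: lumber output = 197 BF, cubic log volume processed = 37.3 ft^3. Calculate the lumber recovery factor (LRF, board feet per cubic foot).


Formula: LRF = Lumber Output (BF) / Log Input (ft^3)
LRF = 197 BF / 37.3 ft^3
LRF = 5.28 BF/ft^3

5.28


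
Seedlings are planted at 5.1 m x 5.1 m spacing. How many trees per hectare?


Formula: TPH = 10000 m^2/ha / (spacing_x * spacing_y)
Area per tree = 5.1 m * 5.1 m = 26.01 m^2
TPH = 10000 / 26.01 = 384 trees/ha

384


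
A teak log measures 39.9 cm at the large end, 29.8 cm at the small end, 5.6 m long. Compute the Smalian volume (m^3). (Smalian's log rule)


Smalian: V = (A1 + A2)/2 * L,  A = pi*(D/200)^2
A1 = pi*(39.9/200)^2 = 0.125036 m^2
A2 = pi*(29.8/200)^2 = 0.069746 m^2
V = (0.125036+0.069746)/2*5.6 = 0.5454 m^3

0.5454


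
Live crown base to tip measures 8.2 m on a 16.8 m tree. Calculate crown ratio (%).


Formula: Crown Ratio = (Crown Length / Total Height) * 100
CR = (8.2 m / 16.8 m) * 100
CR = 0.4881 * 100 = 48.8%

48.8


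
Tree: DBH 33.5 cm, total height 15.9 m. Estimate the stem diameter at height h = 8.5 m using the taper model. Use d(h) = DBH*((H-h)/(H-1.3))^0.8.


Taper: d(h) = DBH * ((H - h) / (H - 1.3))^0.8
Numerator = H - h = 15.9 - 8.5 = 7.4 m
Denominator = H - 1.3 = 15.9 - 1.3 = 14.6 m
Ratio = 7.4 / 14.6 = 0.50685
d = 33.5 * 0.50685^0.8 = 19.5 cm

19.5


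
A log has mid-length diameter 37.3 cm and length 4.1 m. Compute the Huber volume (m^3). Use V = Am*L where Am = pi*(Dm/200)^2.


Huber: V = Am * L,  Am = pi*(Dm/200)^2
Am = pi*(37.3/200)^2 = 0.109272 m^2
V = 0.109272*4.1 = 0.448 m^3

0.448


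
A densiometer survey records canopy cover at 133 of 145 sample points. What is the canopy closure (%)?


Formula: Canopy closure = covered points / total points * 100
Closure = 133 / 145 * 100
Closure = 0.9172 * 100 = 91.7%

91.7


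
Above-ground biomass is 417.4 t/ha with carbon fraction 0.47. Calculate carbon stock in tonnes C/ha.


Formula: Carbon Stock = Biomass * Carbon Fraction
C = 417.4 t/ha * 0.47
C = 196.2 t C/ha

196.2


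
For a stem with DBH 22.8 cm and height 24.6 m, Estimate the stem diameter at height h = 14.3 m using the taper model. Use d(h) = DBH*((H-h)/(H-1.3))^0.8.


Taper: d(h) = DBH * ((H - h) / (H - 1.3))^0.8
Numerator = H - h = 24.6 - 14.3 = 10.3 m
Denominator = H - 1.3 = 24.6 - 1.3 = 23.3 m
Ratio = 10.3 / 23.3 = 0.44206
d = 22.8 * 0.44206^0.8 = 11.9 cm

11.9


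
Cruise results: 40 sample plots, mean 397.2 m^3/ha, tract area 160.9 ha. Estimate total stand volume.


Formula: Total Volume = Mean Volume per ha * Total Area
Total Volume = 397.2 m^3/ha * 160.9 ha
Total Volume = 63909 m^3

63909


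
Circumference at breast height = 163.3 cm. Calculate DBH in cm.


Formula: DBH = C / pi
DBH = 163.3 / pi
pi = 3.14159...
DBH = 52.0 cm

52.0


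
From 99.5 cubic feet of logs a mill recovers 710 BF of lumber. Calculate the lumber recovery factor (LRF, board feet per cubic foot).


Formula: LRF = Lumber Output (BF) / Log Input (ft^3)
LRF = 710 BF / 99.5 ft^3
LRF = 7.14 BF/ft^3

7.14


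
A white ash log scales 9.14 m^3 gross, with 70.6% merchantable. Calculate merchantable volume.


Formula: MV = V_total * (merchantable_pct / 100)
Merchantable fraction = 70.6% / 100 = 0.706
MV = 9.14 m^3 * 0.706 = 6.453 m^3

6.453


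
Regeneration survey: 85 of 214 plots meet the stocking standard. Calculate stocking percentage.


Formula: Stocking % = stocked plots / total plots * 100
Stocking = 85 / 214 * 100
Stocking = 0.3972 * 100 = 39.7%

39.7


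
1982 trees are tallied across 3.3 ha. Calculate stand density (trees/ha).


Formula: Stand Density = N_trees / Area_ha
Density = 1982 trees / 3.3 ha
Density = 601 trees/ha

601


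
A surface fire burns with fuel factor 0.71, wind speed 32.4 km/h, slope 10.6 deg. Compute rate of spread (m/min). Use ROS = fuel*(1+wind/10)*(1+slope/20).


Formula: ROS = fuel * (1 + wind/10) * (1 + slope/20)
Wind factor = 1 + 32.4/10 = 4.24
Slope factor = 1 + 10.6/20 = 1.53
ROS = 0.71 * 4.24 * 1.53 = 4.61 m/min

4.61


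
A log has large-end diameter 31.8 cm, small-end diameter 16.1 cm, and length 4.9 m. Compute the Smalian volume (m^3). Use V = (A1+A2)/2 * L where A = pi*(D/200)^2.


Smalian: V = (A1 + A2)/2 * L,  A = pi*(D/200)^2
A1 = pi*(31.8/200)^2 = 0.079423 m^2
A2 = pi*(16.1/200)^2 = 0.020358 m^2
V = (0.079423+0.020358)/2*4.9 = 0.2445 m^3

0.2445


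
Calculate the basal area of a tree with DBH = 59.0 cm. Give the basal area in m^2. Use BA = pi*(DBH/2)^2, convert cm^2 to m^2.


Formula: BA = pi * (DBH/2)^2 / 10000  (cm^2 to m^2)
Radius = DBH/2 = 59.0/2 = 29.5 cm
BA = pi * 29.5^2 / 10000
   = 2733.971 cm^2 / 10000
   = 0.2734 m^2

0.2734


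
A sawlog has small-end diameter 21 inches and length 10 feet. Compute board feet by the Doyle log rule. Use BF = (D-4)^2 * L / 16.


Doyle: BF = (D - 4)^2 * L / 16
Adjusted diameter = 21 - 4 = 17 in
(D-4)^2 = 17^2 = 289
BF = 289 * 10 / 16 = 181 BF

181


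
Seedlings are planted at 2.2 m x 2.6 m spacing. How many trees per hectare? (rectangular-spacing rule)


Formula: TPH = 10000 m^2/ha / (spacing_x * spacing_y)
Area per tree = 2.2 m * 2.6 m = 5.72 m^2
TPH = 10000 / 5.72 = 1748 trees/ha

1748


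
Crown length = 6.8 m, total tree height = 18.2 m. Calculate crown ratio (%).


Formula: Crown Ratio = (Crown Length / Total Height) * 100
CR = (6.8 m / 18.2 m) * 100
CR = 0.3736 * 100 = 37.4%

37.4


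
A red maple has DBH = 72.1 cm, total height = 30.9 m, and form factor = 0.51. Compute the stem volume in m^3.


Formula: V = pi * (DBH/200)^2 * H * ff
Radius = DBH/200 = 72.1/200 = 0.3605 m
Radius^2 = 0.3605^2 = 0.12996025 m^2
V = pi * 0.12996025 * 30.9 * 0.51
V = 6.434 m^3

6.434


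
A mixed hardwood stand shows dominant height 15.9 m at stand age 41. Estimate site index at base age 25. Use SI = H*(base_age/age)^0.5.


Formula: SI = H_dom * (base_age / age)^0.5
Age ratio = 25 / 41 = 0.60976
sqrt(age_ratio) = 0.78087
SI = 15.9 * 0.78087 = 12.4 m

12.4


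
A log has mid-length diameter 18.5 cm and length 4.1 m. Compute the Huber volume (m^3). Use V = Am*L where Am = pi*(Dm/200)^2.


Huber: V = Am * L,  Am = pi*(Dm/200)^2
Am = pi*(18.5/200)^2 = 0.02688 m^2
V = 0.02688*4.1 = 0.1102 m^3

0.1102


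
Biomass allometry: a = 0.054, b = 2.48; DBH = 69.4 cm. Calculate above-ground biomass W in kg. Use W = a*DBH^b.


Formula: W = a * DBH^b  (allometric power law)
DBH^b = 69.4^2.48 = 36861.3712
W = 0.054 * 36861.3712 = 1990.5 kg

1990.5


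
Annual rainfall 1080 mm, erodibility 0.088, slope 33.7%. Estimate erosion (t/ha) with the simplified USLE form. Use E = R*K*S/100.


Formula: E = R * K * S / 100  (simplified USLE)
R * K = 1080 * 0.088 = 95.04
E = 95.04 * 33.7 / 100 = 32.03 t/ha

32.03


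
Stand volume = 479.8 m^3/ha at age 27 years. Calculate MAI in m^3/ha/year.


Formula: MAI = Total Volume / Stand Age
MAI = 479.8 m^3/ha / 27 years
MAI = 17.77 m^3/ha/year

17.77


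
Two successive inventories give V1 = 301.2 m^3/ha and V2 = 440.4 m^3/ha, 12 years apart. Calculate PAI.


Formula: PAI = (V_T2 - V_T1) / (T2 - T1)
Volume increment = 440.4 - 301.2 = 139.2 m^3/ha
PAI = 139.2 / 12 = 11.6 m^3/ha/year

11.6


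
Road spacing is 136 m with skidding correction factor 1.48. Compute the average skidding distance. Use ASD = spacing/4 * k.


Formula: ASD = (spacing / 4) * correction
Uncorrected distance = spacing / 4 = 136 / 4 = 34 m
ASD = 34 * 1.48 = 50 m

50


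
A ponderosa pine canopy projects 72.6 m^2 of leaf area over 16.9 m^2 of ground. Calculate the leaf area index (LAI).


Formula: LAI = total leaf area / ground area  (dimensionless)
LAI = 72.6 m^2 / 16.9 m^2
LAI = 4.3

4.3


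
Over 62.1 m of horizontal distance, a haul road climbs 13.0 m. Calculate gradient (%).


Formula: Gradient = rise / run * 100
Gradient = 13.0 / 62.1 * 100 = 20.9%

20.9


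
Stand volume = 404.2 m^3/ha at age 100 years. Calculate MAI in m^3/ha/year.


Formula: MAI = Total Volume / Stand Age
MAI = 404.2 m^3/ha / 100 years
MAI = 4.04 m^3/ha/year

4.04


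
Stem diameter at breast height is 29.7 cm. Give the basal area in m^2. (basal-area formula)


Formula: BA = pi * (DBH/2)^2 / 10000  (cm^2 to m^2)
Radius = DBH/2 = 29.7/2 = 14.85 cm
BA = pi * 14.85^2 / 10000
   = 692.7919 cm^2 / 10000
   = 0.0693 m^2

0.0693


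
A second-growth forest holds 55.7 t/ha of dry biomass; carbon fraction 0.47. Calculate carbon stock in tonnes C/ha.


Formula: Carbon Stock = Biomass * Carbon Fraction
C = 55.7 t/ha * 0.47
C = 26.2 t C/ha

26.2


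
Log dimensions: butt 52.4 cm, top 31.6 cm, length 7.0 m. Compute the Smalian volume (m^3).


Smalian: V = (A1 + A2)/2 * L,  A = pi*(D/200)^2
A1 = pi*(52.4/200)^2 = 0.215651 m^2
A2 = pi*(31.6/200)^2 = 0.078427 m^2
V = (0.215651+0.078427)/2*7.0 = 1.0293 m^3

1.0293


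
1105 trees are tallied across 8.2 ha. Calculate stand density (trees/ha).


Formula: Stand Density = N_trees / Area_ha
Density = 1105 trees / 8.2 ha
Density = 135 trees/ha

135


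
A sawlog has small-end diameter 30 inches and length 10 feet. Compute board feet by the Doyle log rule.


Doyle: BF = (D - 4)^2 * L / 16
Adjusted diameter = 30 - 4 = 26 in
(D-4)^2 = 26^2 = 676
BF = 676 * 10 / 16 = 423 BF

423


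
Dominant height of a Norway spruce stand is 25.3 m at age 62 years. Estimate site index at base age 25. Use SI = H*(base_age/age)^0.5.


Formula: SI = H_dom * (base_age / age)^0.5
Age ratio = 25 / 62 = 0.40323
sqrt(age_ratio) = 0.635
SI = 25.3 * 0.635 = 16.1 m

16.1


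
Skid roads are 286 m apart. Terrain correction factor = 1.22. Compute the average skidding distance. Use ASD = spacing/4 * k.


Formula: ASD = (spacing / 4) * correction
Uncorrected distance = spacing / 4 = 286 / 4 = 71.5 m
ASD = 71.5 * 1.22 = 87 m

87


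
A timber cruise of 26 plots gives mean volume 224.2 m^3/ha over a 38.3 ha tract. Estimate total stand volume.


Formula: Total Volume = Mean Volume per ha * Total Area
Total Volume = 224.2 m^3/ha * 38.3 ha
Total Volume = 8587 m^3

8587


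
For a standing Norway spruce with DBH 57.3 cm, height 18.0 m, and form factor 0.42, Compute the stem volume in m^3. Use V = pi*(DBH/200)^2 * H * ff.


Formula: V = pi * (DBH/200)^2 * H * ff
Radius = DBH/200 = 57.3/200 = 0.2865 m
Radius^2 = 0.2865^2 = 0.08208225 m^2
V = pi * 0.08208225 * 18.0 * 0.42
V = 1.949 m^3

1.949


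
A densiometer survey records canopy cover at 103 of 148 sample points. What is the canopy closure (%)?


Formula: Canopy closure = covered points / total points * 100
Closure = 103 / 148 * 100
Closure = 0.6959 * 100 = 69.6%

69.6


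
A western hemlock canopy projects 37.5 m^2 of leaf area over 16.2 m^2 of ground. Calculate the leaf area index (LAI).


Formula: LAI = total leaf area / ground area  (dimensionless)
LAI = 37.5 m^2 / 16.2 m^2
LAI = 2.31

2.31


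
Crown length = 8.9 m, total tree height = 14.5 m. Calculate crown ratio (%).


Formula: Crown Ratio = (Crown Length / Total Height) * 100
CR = (8.9 m / 14.5 m) * 100
CR = 0.6138 * 100 = 61.4%

61.4


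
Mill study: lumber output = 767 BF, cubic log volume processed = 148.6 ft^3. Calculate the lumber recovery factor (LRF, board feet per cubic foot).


Formula: LRF = Lumber Output (BF) / Log Input (ft^3)
LRF = 767 BF / 148.6 ft^3
LRF = 5.16 BF/ft^3

5.16


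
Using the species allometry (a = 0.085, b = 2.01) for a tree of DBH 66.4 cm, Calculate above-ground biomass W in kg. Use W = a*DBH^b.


Formula: W = a * DBH^b  (allometric power law)
DBH^b = 66.4^2.01 = 4597.8822
W = 0.085 * 4597.8822 = 390.8 kg

390.8


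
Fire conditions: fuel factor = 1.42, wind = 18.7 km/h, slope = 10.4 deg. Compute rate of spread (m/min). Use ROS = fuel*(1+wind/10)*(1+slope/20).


Formula: ROS = fuel * (1 + wind/10) * (1 + slope/20)
Wind factor = 1 + 18.7/10 = 2.87
Slope factor = 1 + 10.4/20 = 1.52
ROS = 1.42 * 2.87 * 1.52 = 6.19 m/min

6.19


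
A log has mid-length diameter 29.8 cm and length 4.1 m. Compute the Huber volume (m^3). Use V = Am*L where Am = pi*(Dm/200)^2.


Huber: V = Am * L,  Am = pi*(Dm/200)^2
Am = pi*(29.8/200)^2 = 0.069746 m^2
V = 0.069746*4.1 = 0.286 m^3

0.286


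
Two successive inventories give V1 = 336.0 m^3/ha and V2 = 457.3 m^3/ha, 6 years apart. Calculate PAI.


Formula: PAI = (V_T2 - V_T1) / (T2 - T1)
Volume increment = 457.3 - 336.0 = 121.3 m^3/ha
PAI = 121.3 / 6 = 20.22 m^3/ha/year

20.22


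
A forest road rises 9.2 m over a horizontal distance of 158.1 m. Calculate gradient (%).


Formula: Gradient = rise / run * 100
Gradient = 9.2 / 158.1 * 100 = 5.8%

5.8


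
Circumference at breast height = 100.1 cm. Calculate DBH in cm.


Formula: DBH = C / pi
DBH = 100.1 / pi
pi = 3.14159...
DBH = 31.9 cm

31.9


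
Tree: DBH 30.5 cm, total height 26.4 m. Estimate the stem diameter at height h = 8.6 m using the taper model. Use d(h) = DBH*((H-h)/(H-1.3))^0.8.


Taper: d(h) = DBH * ((H - h) / (H - 1.3))^0.8
Numerator = H - h = 26.4 - 8.6 = 17.8 m
Denominator = H - 1.3 = 26.4 - 1.3 = 25.1 m
Ratio = 17.8 / 25.1 = 0.70916
d = 30.5 * 0.70916^0.8 = 23.2 cm

23.2


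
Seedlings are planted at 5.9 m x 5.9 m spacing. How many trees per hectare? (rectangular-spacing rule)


Formula: TPH = 10000 m^2/ha / (spacing_x * spacing_y)
Area per tree = 5.9 m * 5.9 m = 34.81 m^2
TPH = 10000 / 34.81 = 287 trees/ha

287


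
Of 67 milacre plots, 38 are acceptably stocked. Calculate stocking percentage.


Formula: Stocking % = stocked plots / total plots * 100
Stocking = 38 / 67 * 100
Stocking = 0.5672 * 100 = 56.7%

56.7


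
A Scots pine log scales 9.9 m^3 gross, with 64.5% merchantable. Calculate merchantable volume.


Formula: MV = V_total * (merchantable_pct / 100)
Merchantable fraction = 64.5% / 100 = 0.645
MV = 9.9 m^3 * 0.645 = 6.386 m^3

6.386


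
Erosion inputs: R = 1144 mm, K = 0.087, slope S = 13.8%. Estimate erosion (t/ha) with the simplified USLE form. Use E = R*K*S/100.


Formula: E = R * K * S / 100  (simplified USLE)
R * K = 1144 * 0.087 = 99.528
E = 99.528 * 13.8 / 100 = 13.73 t/ha

13.73


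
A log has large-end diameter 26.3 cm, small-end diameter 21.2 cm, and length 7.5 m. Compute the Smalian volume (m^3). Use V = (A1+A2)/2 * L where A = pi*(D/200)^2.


Smalian: V = (A1 + A2)/2 * L,  A = pi*(D/200)^2
A1 = pi*(26.3/200)^2 = 0.054325 m^2
A2 = pi*(21.2/200)^2 = 0.035299 m^2
V = (0.054325+0.035299)/2*7.5 = 0.3361 m^3

0.3361


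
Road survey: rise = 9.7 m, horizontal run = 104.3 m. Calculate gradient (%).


Formula: Gradient = rise / run * 100
Gradient = 9.7 / 104.3 * 100 = 9.3%

9.3


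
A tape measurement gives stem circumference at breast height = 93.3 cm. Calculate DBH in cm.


Formula: DBH = C / pi
DBH = 93.3 / pi
pi = 3.14159...
DBH = 29.7 cm

29.7


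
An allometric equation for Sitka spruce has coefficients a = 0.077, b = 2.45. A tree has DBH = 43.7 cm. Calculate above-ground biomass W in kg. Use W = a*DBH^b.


Formula: W = a * DBH^b  (allometric power law)
DBH^b = 43.7^2.45 = 10451.5216
W = 0.077 * 10451.5216 = 804.8 kg

804.8


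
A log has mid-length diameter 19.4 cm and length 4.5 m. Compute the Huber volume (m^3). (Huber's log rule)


Huber: V = Am * L,  Am = pi*(Dm/200)^2
Am = pi*(19.4/200)^2 = 0.029559 m^2
V = 0.029559*4.5 = 0.133 m^3

0.133


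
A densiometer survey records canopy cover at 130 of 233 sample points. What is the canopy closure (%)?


Formula: Canopy closure = covered points / total points * 100
Closure = 130 / 233 * 100
Closure = 0.5579 * 100 = 55.8%

55.8


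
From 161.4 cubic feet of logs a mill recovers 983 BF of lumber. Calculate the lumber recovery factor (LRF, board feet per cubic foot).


Formula: LRF = Lumber Output (BF) / Log Input (ft^3)
LRF = 983 BF / 161.4 ft^3
LRF = 6.09 BF/ft^3

6.09


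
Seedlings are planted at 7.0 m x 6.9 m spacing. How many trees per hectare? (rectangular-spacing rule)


Formula: TPH = 10000 m^2/ha / (spacing_x * spacing_y)
Area per tree = 7.0 m * 6.9 m = 48.3 m^2
TPH = 10000 / 48.3 = 207 trees/ha

207


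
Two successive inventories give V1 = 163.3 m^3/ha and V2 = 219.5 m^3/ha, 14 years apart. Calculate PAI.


Formula: PAI = (V_T2 - V_T1) / (T2 - T1)
Volume increment = 219.5 - 163.3 = 56.2 m^3/ha
PAI = 56.2 / 14 = 4.01 m^3/ha/year

4.01


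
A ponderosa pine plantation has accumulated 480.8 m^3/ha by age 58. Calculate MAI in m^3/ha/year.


Formula: MAI = Total Volume / Stand Age
MAI = 480.8 m^3/ha / 58 years
MAI = 8.29 m^3/ha/year

8.29


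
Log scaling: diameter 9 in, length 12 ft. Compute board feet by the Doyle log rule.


Doyle: BF = (D - 4)^2 * L / 16
Adjusted diameter = 9 - 4 = 5 in
(D-4)^2 = 5^2 = 25
BF = 25 * 12 / 16 = 19 BF

19


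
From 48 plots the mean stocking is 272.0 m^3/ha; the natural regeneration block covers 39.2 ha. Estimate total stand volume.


Formula: Total Volume = Mean Volume per ha * Total Area
Total Volume = 272.0 m^3/ha * 39.2 ha
Total Volume = 10662 m^3

10662


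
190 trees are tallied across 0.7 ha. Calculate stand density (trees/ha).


Formula: Stand Density = N_trees / Area_ha
Density = 190 trees / 0.7 ha
Density = 271 trees/ha

271


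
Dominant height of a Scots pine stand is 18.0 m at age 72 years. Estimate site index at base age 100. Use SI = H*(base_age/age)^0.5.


Formula: SI = H_dom * (base_age / age)^0.5
Age ratio = 100 / 72 = 1.38889
sqrt(age_ratio) = 1.17851
SI = 18.0 * 1.17851 = 21.2 m

21.2


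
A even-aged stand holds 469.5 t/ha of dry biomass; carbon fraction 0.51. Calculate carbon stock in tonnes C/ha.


Formula: Carbon Stock = Biomass * Carbon Fraction
C = 469.5 t/ha * 0.51
C = 239.4 t C/ha

239.4


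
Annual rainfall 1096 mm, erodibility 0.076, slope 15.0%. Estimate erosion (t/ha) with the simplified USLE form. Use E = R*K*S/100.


Formula: E = R * K * S / 100  (simplified USLE)
R * K = 1096 * 0.076 = 83.296
E = 83.296 * 15.0 / 100 = 12.49 t/ha

12.49


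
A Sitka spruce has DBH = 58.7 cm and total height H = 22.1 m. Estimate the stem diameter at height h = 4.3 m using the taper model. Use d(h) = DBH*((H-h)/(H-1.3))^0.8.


Taper: d(h) = DBH * ((H - h) / (H - 1.3))^0.8
Numerator = H - h = 22.1 - 4.3 = 17.8 m
Denominator = H - 1.3 = 22.1 - 1.3 = 20.8 m
Ratio = 17.8 / 20.8 = 0.85577
d = 58.7 * 0.85577^0.8 = 51.8 cm

51.8
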